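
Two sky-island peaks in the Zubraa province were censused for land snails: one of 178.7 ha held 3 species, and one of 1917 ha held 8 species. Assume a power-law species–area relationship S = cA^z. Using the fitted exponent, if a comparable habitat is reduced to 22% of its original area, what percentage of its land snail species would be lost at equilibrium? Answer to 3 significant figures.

46.5%

z = ln(8/3) / ln(1917/178.7) = 0.9808 / 2.3728 = 0.4134
S_new/S_old = (A_new/A_old)^z = 0.22^0.4134 = exp(0.4134 × -1.5141) = 0.5348
Fraction lost = 1 − 0.5348 = 0.4652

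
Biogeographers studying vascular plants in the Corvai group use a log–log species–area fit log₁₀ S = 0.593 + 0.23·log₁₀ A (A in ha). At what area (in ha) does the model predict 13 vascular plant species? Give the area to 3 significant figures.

13 = 3.917 × A^0.23  ⇒  A^0.23 = 13/3.917 = 3.319
ln A = ln(3.319) / 0.23 = 1.1995 / 0.23 = 5.2153
A = e^5.2153 ≈ 184.1 ha

184 ha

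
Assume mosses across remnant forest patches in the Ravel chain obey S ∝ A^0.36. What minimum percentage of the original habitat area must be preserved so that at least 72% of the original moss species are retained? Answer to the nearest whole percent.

Need (A_new/A_old)^0.36 = 0.72, so A_new/A_old = 0.72^(1/0.36) = 0.72^2.778
ln(A_new/A_old) = ln 0.72 / 0.36 = -0.3285 / 0.36 = -0.9125
A_new/A_old = e^-0.9125 ≈ 0.4015

40%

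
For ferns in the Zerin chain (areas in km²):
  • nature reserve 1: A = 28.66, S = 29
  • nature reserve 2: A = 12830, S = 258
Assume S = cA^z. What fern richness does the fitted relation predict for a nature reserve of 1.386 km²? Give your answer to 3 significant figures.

z = ln(258/29) / ln(12830/28.66) = 2.1857 / 6.1040 = 0.3581
c = 29 / 28.66^0.3581 = 29 / 3.325 = 8.722
S₃ = 8.722 × 1.386^0.3581 = 8.722 × 1.124 ≈ 9.803

9.80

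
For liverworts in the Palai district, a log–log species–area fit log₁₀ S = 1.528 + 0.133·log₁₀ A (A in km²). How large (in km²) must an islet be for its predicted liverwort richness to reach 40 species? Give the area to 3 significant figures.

3.60 km²

40 = 33.73 × A^0.133  ⇒  A^0.133 = 40/33.73 = 1.186
ln A = ln(1.186) / 0.133 = 0.1705 / 0.133 = 1.2822
A = e^1.2822 ≈ 3.604 km²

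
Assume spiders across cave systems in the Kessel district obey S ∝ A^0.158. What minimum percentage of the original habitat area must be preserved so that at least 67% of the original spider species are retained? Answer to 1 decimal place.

Need (A_new/A_old)^0.158 = 0.67, so A_new/A_old = 0.67^(1/0.158) = 0.67^6.329
ln(A_new/A_old) = ln 0.67 / 0.158 = -0.4005 / 0.158 = -2.5347
A_new/A_old = e^-2.5347 ≈ 0.07929

7.9%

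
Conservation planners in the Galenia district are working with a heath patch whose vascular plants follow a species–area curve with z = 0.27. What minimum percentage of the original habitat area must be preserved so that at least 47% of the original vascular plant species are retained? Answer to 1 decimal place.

6.1%

Need (A_new/A_old)^0.27 = 0.47, so A_new/A_old = 0.47^(1/0.27) = 0.47^3.704
ln(A_new/A_old) = ln 0.47 / 0.27 = -0.7550 / 0.27 = -2.7964
A_new/A_old = e^-2.7964 ≈ 0.06103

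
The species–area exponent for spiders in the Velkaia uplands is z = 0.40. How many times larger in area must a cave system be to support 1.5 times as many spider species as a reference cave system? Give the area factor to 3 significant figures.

2.76

(A₂/A₁)^0.4 = 1.5, so A₂/A₁ = 1.5^(1/0.4) = 1.5^2.5
ln(A₂/A₁) = ln 1.5 / 0.4 = 0.4055 / 0.4 = 1.0137
A₂/A₁ = e^1.0137 ≈ 2.756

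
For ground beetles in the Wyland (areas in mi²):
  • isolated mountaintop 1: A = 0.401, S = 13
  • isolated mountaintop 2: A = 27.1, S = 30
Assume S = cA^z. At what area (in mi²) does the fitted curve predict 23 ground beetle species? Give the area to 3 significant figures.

z = ln(30/13) / ln(27.1/0.401) = 0.8362 / 4.2133 = 0.1985
c = 13 / 0.401^0.1985 = 13 / 0.8341 = 15.59
A = (23/15.59)^(1/0.1985) ⇒ ln A = ln(1.476)/0.1985 = 1.9608
A = e^1.9608 ≈ 7.105 mi²

7.11 mi²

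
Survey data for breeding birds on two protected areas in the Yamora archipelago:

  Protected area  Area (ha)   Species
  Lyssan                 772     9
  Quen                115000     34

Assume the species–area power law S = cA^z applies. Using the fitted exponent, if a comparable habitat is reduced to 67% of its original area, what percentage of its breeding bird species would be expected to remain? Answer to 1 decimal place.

89.9%

z = ln(34/9) / ln(115000/772) = 1.3291 / 5.0037 = 0.2656
S_new/S_old = (A_new/A_old)^z = 0.67^0.2656 = exp(0.2656 × -0.4005) = 0.8991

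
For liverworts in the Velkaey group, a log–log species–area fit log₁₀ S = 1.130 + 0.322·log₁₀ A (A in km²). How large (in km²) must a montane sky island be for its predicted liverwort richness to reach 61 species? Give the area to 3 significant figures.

108 km²

61 = 13.49 × A^0.322  ⇒  A^0.322 = 61/13.49 = 4.522
ln A = ln(4.522) / 0.322 = 1.5090 / 0.322 = 4.6862
A = e^4.6862 ≈ 108.4 km²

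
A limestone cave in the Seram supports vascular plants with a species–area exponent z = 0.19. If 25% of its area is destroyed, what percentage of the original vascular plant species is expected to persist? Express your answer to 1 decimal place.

S_new/S_old = (A_new/A_old)^z = 0.75^0.19
= exp(0.19 × ln 0.75) = exp(0.19 × -0.2877) = exp(-0.0547) ≈ 0.9468

94.7%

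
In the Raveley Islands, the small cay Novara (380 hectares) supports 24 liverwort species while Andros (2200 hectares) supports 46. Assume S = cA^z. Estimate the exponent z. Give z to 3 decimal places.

Taking logs: ln S = ln c + z ln A, so z = (ln S₂ − ln S₁)/(ln A₂ − ln A₁).
z = ln(46/24) / ln(2200/380) = ln(1.917) / ln(5.789) = 0.6506 / 1.7560 = 0.3705

0.370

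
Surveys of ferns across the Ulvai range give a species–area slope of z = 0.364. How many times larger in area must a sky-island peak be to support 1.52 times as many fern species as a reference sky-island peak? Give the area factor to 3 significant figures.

(A₂/A₁)^0.364 = 1.52, so A₂/A₁ = 1.52^(1/0.364) = 1.52^2.747
ln(A₂/A₁) = ln 1.52 / 0.364 = 0.4187 / 0.364 = 1.1503
A₂/A₁ = e^1.1503 ≈ 3.159

3.16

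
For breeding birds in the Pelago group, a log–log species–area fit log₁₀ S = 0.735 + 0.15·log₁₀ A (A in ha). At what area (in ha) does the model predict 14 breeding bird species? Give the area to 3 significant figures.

14 = 5.433 × A^0.15  ⇒  A^0.15 = 14/5.433 = 2.577
ln A = ln(2.577) / 0.15 = 0.9467 / 0.15 = 6.3110
A = e^6.3110 ≈ 550.6 ha

551 ha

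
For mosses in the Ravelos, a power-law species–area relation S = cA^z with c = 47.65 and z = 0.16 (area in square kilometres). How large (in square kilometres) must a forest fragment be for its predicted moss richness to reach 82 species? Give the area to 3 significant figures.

82 = 47.65 × A^0.16  ⇒  A^0.16 = 82/47.65 = 1.721
ln A = ln(1.721) / 0.16 = 0.5428 / 0.16 = 3.3927
A = e^3.3927 ≈ 29.75 square kilometres

29.7 square kilometres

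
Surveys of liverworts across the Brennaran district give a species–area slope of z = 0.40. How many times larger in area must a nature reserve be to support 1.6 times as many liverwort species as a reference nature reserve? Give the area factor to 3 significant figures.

(A₂/A₁)^0.4 = 1.6, so A₂/A₁ = 1.6^(1/0.4) = 1.6^2.5
ln(A₂/A₁) = ln 1.6 / 0.4 = 0.4700 / 0.4 = 1.1750
A₂/A₁ = e^1.1750 ≈ 3.238

3.24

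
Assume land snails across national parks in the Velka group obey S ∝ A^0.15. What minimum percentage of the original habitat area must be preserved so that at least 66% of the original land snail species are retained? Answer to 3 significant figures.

Need (A_new/A_old)^0.15 = 0.66, so A_new/A_old = 0.66^(1/0.15) = 0.66^6.667
ln(A_new/A_old) = ln 0.66 / 0.15 = -0.4155 / 0.15 = -2.7701
A_new/A_old = e^-2.7701 ≈ 0.06266

6.27%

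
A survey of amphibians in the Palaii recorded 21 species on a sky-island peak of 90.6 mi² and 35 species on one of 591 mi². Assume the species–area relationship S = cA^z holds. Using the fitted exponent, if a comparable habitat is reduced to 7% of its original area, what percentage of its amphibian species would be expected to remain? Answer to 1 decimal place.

48.5%

z = ln(35/21) / ln(591/90.6) = 0.5108 / 1.8754 = 0.2724
S_new/S_old = (A_new/A_old)^z = 0.07^0.2724 = exp(0.2724 × -2.6593) = 0.4846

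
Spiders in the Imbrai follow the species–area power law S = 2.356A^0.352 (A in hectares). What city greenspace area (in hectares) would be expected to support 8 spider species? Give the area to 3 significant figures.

32.2 hectares

8 = 2.356 × A^0.352  ⇒  A^0.352 = 8/2.356 = 3.396
ln A = ln(3.396) / 0.352 = 1.2225 / 0.352 = 3.4729
A = e^3.4729 ≈ 32.23 hectares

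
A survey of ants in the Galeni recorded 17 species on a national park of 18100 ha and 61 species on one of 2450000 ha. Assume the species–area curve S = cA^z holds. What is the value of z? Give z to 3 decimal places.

0.260

Taking logs: ln S = ln c + z ln A, so z = (ln S₂ − ln S₁)/(ln A₂ − ln A₁).
z = ln(61/17) / ln(2450000/18100) = ln(3.588) / ln(135.4) = 1.2777 / 4.9079 = 0.2603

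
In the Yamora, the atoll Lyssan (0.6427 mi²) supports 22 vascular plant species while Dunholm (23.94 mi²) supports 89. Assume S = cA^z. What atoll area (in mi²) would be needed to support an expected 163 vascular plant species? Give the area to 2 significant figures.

110 mi²

z = ln(89/22) / ln(23.94/0.6427) = 1.3976 / 3.6176 = 0.3863
c = 22 / 0.6427^0.3863 = 22 / 0.843 = 26.1
A = (163/26.1)^(1/0.3863) ⇒ ln A = ln(6.246)/0.3863 = 4.7419
A = e^4.7419 ≈ 114.6 mi²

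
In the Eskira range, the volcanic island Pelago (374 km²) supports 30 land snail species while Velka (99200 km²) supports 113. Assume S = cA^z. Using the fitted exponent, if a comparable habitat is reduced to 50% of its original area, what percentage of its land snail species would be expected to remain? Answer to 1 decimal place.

z = ln(113/30) / ln(99200/374) = 1.3262 / 5.5806 = 0.2376
S_new/S_old = (A_new/A_old)^z = 0.5^0.2376 = exp(0.2376 × -0.6931) = 0.8481

84.8%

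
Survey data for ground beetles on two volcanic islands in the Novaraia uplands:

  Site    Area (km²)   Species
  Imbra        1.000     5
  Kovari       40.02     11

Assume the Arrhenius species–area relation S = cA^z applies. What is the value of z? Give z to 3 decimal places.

0.214

Taking logs: ln S = ln c + z ln A, so z = (ln S₂ − ln S₁)/(ln A₂ − ln A₁).
z = ln(11/5) / ln(40.02/1) = ln(2.2) / ln(40.02) = 0.7885 / 3.6894 = 0.2137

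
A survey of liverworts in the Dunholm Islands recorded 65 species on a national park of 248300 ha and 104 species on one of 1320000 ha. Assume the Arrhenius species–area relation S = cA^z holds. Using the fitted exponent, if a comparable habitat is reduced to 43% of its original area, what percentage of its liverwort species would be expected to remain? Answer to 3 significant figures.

z = ln(104/65) / ln(1320000/248300) = 0.4700 / 1.6707 = 0.2813
S_new/S_old = (A_new/A_old)^z = 0.43^0.2813 = exp(0.2813 × -0.8440) = 0.7887

78.9%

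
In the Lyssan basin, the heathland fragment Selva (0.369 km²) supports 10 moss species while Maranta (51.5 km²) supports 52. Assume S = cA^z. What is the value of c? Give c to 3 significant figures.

13.9

z = ln(S₂/S₁) / ln(A₂/A₁) = ln(52/10) / ln(51.5/0.369) = 1.6487 / 4.9385 = 0.3338
c = S₁ / A₁^z = 10 / 0.369^0.3338 = 10 / 0.7169 = 13.95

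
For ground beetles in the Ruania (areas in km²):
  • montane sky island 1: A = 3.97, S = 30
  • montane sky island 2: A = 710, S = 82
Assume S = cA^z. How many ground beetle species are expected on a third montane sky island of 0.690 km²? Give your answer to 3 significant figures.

21.4

z = ln(82/30) / ln(710/3.97) = 1.0055 / 5.1865 = 0.1939
c = 30 / 3.97^0.1939 = 30 / 1.306 = 22.96
S₃ = 22.96 × 0.69^0.1939 = 22.96 × 0.9306 ≈ 21.37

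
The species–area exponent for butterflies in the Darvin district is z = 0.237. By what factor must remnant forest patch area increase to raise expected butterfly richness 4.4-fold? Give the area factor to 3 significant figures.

519

(A₂/A₁)^0.237 = 4.4, so A₂/A₁ = 4.4^(1/0.237) = 4.4^4.219
ln(A₂/A₁) = ln 4.4 / 0.237 = 1.4816 / 0.237 = 6.2515
A₂/A₁ = e^6.2515 ≈ 518.8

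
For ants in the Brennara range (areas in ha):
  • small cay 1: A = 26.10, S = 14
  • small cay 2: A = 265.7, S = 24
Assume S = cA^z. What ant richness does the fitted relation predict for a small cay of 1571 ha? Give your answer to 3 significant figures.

z = ln(24/14) / ln(265.7/26.1) = 0.5390 / 2.3204 = 0.2323
c = 14 / 26.1^0.2323 = 14 / 2.133 = 6.562
S₃ = 6.562 × 1571^0.2323 = 6.562 × 5.526 ≈ 36.26

36.3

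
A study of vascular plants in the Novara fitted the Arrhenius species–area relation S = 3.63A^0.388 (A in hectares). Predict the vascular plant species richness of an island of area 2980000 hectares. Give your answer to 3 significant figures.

1180

S = 3.63 × 2980000^0.388 = 3.63 × 325.1 ≈ 1180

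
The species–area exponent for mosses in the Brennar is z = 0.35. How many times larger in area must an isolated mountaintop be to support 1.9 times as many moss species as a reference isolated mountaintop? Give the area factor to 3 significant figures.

(A₂/A₁)^0.35 = 1.9, so A₂/A₁ = 1.9^(1/0.35) = 1.9^2.857
ln(A₂/A₁) = ln 1.9 / 0.35 = 0.6419 / 0.35 = 1.8339
A₂/A₁ = e^1.8339 ≈ 6.258

6.26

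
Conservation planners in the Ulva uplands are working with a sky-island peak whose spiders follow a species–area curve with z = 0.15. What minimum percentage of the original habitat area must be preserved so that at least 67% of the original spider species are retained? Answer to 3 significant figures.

Need (A_new/A_old)^0.15 = 0.67, so A_new/A_old = 0.67^(1/0.15) = 0.67^6.667
ln(A_new/A_old) = ln 0.67 / 0.15 = -0.4005 / 0.15 = -2.6699
A_new/A_old = e^-2.6699 ≈ 0.06926

6.93%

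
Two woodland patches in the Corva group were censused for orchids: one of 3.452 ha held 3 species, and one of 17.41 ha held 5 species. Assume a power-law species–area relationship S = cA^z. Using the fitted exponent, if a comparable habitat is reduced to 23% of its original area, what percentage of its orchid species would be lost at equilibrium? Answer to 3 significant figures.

37.1%

z = ln(5/3) / ln(17.41/3.452) = 0.5108 / 1.6181 = 0.3157
S_new/S_old = (A_new/A_old)^z = 0.23^0.3157 = exp(0.3157 × -1.4697) = 0.6288
Fraction lost = 1 − 0.6288 = 0.3712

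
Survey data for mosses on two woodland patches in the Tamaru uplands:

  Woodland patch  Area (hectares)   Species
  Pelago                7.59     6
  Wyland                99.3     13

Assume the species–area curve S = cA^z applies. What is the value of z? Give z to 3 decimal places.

0.301

Taking logs: ln S = ln c + z ln A, so z = (ln S₂ − ln S₁)/(ln A₂ − ln A₁).
z = ln(13/6) / ln(99.3/7.59) = ln(2.167) / ln(13.08) = 0.7732 / 2.5713 = 0.3007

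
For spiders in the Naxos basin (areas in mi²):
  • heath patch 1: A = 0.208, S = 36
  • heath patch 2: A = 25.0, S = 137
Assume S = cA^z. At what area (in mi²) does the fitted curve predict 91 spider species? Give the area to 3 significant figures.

z = ln(137/36) / ln(25/0.208) = 1.3365 / 4.7891 = 0.2791
c = 36 / 0.208^0.2791 = 36 / 0.6452 = 55.8
A = (91/55.8)^(1/0.2791) ⇒ ln A = ln(1.631)/0.2791 = 1.7528
A = e^1.7528 ≈ 5.771 mi²

5.77 mi²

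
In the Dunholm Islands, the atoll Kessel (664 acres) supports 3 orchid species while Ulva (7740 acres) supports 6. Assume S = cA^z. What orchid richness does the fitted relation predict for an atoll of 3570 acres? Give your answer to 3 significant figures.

4.82

z = ln(6/3) / ln(7740/664) = 0.6931 / 2.4559 = 0.2822
c = 3 / 664^0.2822 = 3 / 6.259 = 0.4793
S₃ = 0.4793 × 3570^0.2822 = 0.4793 × 10.06 ≈ 4.823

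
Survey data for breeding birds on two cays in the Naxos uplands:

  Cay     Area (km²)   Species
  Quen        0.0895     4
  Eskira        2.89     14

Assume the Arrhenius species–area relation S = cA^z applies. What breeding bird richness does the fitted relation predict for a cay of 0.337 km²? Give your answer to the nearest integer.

6

z = ln(14/4) / ln(2.89/0.0895) = 1.2528 / 3.4748 = 0.3605
c = 4 / 0.0895^0.3605 = 4 / 0.4189 = 9.549
S₃ = 9.549 × 0.337^0.3605 = 9.549 × 0.6756 ≈ 6.451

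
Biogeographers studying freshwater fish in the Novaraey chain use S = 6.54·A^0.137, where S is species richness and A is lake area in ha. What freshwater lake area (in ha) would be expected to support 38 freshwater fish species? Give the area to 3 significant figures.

38 = 6.54 × A^0.137  ⇒  A^0.137 = 38/6.54 = 5.81
ln A = ln(5.81) / 0.137 = 1.7596 / 0.137 = 12.8442
A = e^12.8442 ≈ 378569 ha

379000 ha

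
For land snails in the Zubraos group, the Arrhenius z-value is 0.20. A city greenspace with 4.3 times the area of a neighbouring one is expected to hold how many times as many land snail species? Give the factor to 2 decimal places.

1.34

S₂/S₁ = (A₂/A₁)^z = 4.3^0.2
ln(S₂/S₁) = 0.2 × ln 4.3 = 0.2 × 1.4586 = 0.2917
S₂/S₁ = e^0.2917 ≈ 1.339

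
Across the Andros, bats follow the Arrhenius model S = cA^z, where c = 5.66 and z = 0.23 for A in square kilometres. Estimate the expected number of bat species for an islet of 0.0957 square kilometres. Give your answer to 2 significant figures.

3.3

S = 5.66 × 0.0957^0.23
ln S = ln 5.66 + 0.23 × ln 0.0957 = 1.7334 + 0.23 × -2.3465 = 1.1937
S = e^1.1937 ≈ 3.299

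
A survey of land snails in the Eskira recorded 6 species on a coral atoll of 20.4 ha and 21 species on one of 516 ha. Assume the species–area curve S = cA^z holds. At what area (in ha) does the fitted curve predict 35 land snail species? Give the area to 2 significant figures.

z = ln(21/6) / ln(516/20.4) = 1.2528 / 3.2306 = 0.3878
c = 6 / 20.4^0.3878 = 6 / 3.22 = 1.863
A = (35/1.863)^(1/0.3878) ⇒ ln A = ln(18.78)/0.3878 = 7.5634
A = e^7.5634 ≈ 1926 ha

1900 ha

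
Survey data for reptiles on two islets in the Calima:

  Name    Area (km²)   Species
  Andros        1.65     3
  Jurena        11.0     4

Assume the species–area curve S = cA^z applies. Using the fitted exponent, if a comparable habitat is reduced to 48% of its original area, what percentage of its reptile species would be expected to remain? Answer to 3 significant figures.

z = ln(4/3) / ln(11/1.65) = 0.2877 / 1.8971 = 0.1516
S_new/S_old = (A_new/A_old)^z = 0.48^0.1516 = exp(0.1516 × -0.7340) = 0.8947

89.5%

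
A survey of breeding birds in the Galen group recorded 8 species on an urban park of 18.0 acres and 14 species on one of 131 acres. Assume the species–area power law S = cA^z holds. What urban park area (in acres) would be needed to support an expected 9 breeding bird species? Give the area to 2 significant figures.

z = ln(14/8) / ln(131/18) = 0.5596 / 1.9848 = 0.2819
c = 8 / 18^0.2819 = 8 / 2.259 = 3.541
A = (9/3.541)^(1/0.2819) ⇒ ln A = ln(2.541)/0.2819 = 3.3081
A = e^3.3081 ≈ 27.33 acres

27 acres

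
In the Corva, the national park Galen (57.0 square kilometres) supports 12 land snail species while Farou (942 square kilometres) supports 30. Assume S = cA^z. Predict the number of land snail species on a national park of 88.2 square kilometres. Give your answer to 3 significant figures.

z = ln(30/12) / ln(942/57) = 0.9163 / 2.8050 = 0.3267
c = 12 / 57^0.3267 = 12 / 3.746 = 3.203
S₃ = 3.203 × 88.2^0.3267 = 3.203 × 4.32 ≈ 13.84

13.8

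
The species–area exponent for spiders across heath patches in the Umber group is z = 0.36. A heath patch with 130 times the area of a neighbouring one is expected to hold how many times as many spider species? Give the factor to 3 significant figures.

S₂/S₁ = (A₂/A₁)^z = 130^0.36
ln(S₂/S₁) = 0.36 × ln 130 = 0.36 × 4.8675 = 1.7523
S₂/S₁ = e^1.7523 ≈ 5.768

5.77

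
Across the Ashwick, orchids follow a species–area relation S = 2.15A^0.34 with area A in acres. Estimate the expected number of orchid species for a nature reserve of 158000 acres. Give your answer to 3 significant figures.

126

S = 2.15 × 158000^0.34
ln S = ln 2.15 + 0.34 × ln 158000 = 0.7655 + 0.34 × 11.9704 = 4.8354
S = e^4.8354 ≈ 125.9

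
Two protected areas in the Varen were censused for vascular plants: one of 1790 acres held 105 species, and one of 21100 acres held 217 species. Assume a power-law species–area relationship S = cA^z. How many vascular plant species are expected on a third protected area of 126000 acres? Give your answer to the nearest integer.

z = ln(217/105) / ln(21100/1790) = 0.7259 / 2.4671 = 0.2943
c = 105 / 1790^0.2943 = 105 / 9.061 = 11.59
S₃ = 11.59 × 126000^0.2943 = 11.59 × 31.68 ≈ 367.1

367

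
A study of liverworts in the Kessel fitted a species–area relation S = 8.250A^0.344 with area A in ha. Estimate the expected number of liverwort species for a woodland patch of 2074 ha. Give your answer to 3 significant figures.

S = 8.25 × 2074^0.344
ln S = ln 8.25 + 0.344 × ln 2074 = 2.1102 + 0.344 × 7.6372 = 4.7374
S = e^4.7374 ≈ 114.1

114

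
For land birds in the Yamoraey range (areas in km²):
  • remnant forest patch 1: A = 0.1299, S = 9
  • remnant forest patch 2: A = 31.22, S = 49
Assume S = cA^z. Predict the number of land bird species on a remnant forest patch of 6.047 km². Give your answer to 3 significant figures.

z = ln(49/9) / ln(31.22/0.1299) = 1.6946 / 5.4820 = 0.3091
c = 9 / 0.1299^0.3091 = 9 / 0.5321 = 16.91
S₃ = 16.91 × 6.047^0.3091 = 16.91 × 1.744 ≈ 29.5

29.5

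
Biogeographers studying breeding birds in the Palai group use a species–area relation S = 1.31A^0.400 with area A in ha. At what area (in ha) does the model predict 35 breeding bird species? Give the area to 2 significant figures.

35 = 1.31 × A^0.4  ⇒  A^0.4 = 35/1.31 = 26.72
ln A = ln(26.72) / 0.4 = 3.2853 / 0.4 = 8.2133
A = e^8.2133 ≈ 3690 ha

3700 ha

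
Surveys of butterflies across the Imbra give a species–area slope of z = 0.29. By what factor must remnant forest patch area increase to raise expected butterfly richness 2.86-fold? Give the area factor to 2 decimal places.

37.47

(A₂/A₁)^0.29 = 2.86, so A₂/A₁ = 2.86^(1/0.29) = 2.86^3.448
ln(A₂/A₁) = ln 2.86 / 0.29 = 1.0508 / 0.29 = 3.6235
A₂/A₁ = e^3.6235 ≈ 37.47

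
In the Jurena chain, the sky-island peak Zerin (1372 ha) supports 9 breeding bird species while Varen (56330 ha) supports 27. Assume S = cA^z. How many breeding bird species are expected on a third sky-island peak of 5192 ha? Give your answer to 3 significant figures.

13.3

z = ln(27/9) / ln(56330/1372) = 1.0986 / 3.7150 = 0.2957
c = 9 / 1372^0.2957 = 9 / 8.468 = 1.063
S₃ = 1.063 × 5192^0.2957 = 1.063 × 12.55 ≈ 13.34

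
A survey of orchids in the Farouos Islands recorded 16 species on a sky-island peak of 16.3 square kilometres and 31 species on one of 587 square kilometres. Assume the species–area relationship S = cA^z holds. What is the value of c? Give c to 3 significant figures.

z = ln(S₂/S₁) / ln(A₂/A₁) = ln(31/16) / ln(587/16.3) = 0.6614 / 3.5839 = 0.1845
c = S₁ / A₁^z = 16 / 16.3^0.1845 = 16 / 1.674 = 9.559

9.56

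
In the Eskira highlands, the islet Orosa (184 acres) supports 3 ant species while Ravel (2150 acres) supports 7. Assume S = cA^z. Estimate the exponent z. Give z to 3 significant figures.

0.345

Taking logs: ln S = ln c + z ln A, so z = (ln S₂ − ln S₁)/(ln A₂ − ln A₁).
z = ln(7/3) / ln(2150/184) = ln(2.333) / ln(11.68) = 0.8473 / 2.4583 = 0.3447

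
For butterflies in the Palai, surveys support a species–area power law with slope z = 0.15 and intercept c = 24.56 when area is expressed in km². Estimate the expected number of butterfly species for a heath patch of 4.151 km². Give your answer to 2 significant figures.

30

S = 24.56 × 4.151^0.15 = 24.56 × 1.238 ≈ 30.41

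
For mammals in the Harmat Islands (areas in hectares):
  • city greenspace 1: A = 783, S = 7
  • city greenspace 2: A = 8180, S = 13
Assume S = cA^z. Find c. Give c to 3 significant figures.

z = ln(S₂/S₁) / ln(A₂/A₁) = ln(13/7) / ln(8180/783) = 0.6190 / 2.3463 = 0.2638
c = S₁ / A₁^z = 7 / 783^0.2638 = 7 / 5.801 = 1.207

1.21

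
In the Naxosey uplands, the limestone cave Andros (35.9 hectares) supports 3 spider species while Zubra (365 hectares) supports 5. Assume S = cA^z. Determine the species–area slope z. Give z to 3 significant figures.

0.220

Taking logs: ln S = ln c + z ln A, so z = (ln S₂ − ln S₁)/(ln A₂ − ln A₁).
z = ln(5/3) / ln(365/35.9) = ln(1.667) / ln(10.17) = 0.5108 / 2.3192 = 0.2203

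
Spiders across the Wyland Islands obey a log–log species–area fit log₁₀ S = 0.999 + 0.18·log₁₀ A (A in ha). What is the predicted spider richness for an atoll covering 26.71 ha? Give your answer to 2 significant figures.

S = 9.977 × 26.71^0.18 = 9.977 × 1.806 ≈ 18.02

18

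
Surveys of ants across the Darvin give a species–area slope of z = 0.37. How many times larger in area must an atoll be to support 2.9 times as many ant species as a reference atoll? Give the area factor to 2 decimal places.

17.77

(A₂/A₁)^0.37 = 2.9, so A₂/A₁ = 2.9^(1/0.37) = 2.9^2.703
ln(A₂/A₁) = ln 2.9 / 0.37 = 1.0647 / 0.37 = 2.8776
A₂/A₁ = e^2.8776 ≈ 17.77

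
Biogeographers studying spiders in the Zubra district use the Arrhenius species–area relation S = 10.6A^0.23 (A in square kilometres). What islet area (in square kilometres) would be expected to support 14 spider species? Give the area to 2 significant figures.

14 = 10.6 × A^0.23  ⇒  A^0.23 = 14/10.6 = 1.321
ln A = ln(1.321) / 0.23 = 0.2782 / 0.23 = 1.2096
A = e^1.2096 ≈ 3.352 square kilometres

3.4 square kilometres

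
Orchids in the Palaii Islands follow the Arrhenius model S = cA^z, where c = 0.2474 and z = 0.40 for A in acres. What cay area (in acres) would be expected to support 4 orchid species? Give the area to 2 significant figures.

4 = 0.2474 × A^0.4  ⇒  A^0.4 = 4/0.2474 = 16.17
ln A = ln(16.17) / 0.4 = 2.7830 / 0.4 = 6.9576
A = e^6.9576 ≈ 1051 acres

1100 acres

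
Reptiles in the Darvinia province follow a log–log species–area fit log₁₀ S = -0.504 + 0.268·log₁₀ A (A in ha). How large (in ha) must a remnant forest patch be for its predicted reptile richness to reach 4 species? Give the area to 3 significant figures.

4 = 0.3133 × A^0.268  ⇒  A^0.268 = 4/0.3133 = 12.77
ln A = ln(12.77) / 0.268 = 2.5468 / 0.268 = 9.5030
A = e^9.5030 ≈ 13400 ha

13400 ha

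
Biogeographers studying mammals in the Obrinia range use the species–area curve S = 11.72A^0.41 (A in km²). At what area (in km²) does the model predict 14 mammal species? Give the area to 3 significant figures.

14 = 11.72 × A^0.41  ⇒  A^0.41 = 14/11.72 = 1.195
ln A = ln(1.195) / 0.41 = 0.1778 / 0.41 = 0.4336
A = e^0.4336 ≈ 1.543 km²

1.54 km²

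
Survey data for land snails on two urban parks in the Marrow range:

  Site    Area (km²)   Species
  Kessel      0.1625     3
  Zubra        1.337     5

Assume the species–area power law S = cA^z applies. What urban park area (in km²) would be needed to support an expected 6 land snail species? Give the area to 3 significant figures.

z = ln(5/3) / ln(1.337/0.1625) = 0.5108 / 2.1075 = 0.2424
c = 3 / 0.1625^0.2424 = 3 / 0.6438 = 4.66
A = (6/4.66)^(1/0.2424) ⇒ ln A = ln(1.288)/0.2424 = 1.0426
A = e^1.0426 ≈ 2.837 km²

2.84 km²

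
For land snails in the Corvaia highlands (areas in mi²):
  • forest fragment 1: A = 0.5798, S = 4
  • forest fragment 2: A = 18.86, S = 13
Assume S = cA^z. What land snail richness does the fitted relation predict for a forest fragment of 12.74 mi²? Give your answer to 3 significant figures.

z = ln(13/4) / ln(18.86/0.5798) = 1.1787 / 3.4821 = 0.3385
c = 4 / 0.5798^0.3385 = 4 / 0.8315 = 4.81
S₃ = 4.81 × 12.74^0.3385 = 4.81 × 2.366 ≈ 11.38

11.4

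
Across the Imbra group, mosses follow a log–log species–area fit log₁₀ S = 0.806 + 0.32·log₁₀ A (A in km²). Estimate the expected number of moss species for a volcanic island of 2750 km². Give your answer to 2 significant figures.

81

S = 6.397 × 2750^0.32 = 6.397 × 12.61 ≈ 80.65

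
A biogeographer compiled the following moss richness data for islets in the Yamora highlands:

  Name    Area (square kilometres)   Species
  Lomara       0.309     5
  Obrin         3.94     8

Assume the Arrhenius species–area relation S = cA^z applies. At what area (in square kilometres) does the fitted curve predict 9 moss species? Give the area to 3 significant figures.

z = ln(8/5) / ln(3.94/0.309) = 0.4700 / 2.5456 = 0.1846
c = 5 / 0.309^0.1846 = 5 / 0.8051 = 6.211
A = (9/6.211)^(1/0.1846) ⇒ ln A = ln(1.449)/0.1846 = 2.0091
A = e^2.0091 ≈ 7.457 square kilometres

7.46 square kilometres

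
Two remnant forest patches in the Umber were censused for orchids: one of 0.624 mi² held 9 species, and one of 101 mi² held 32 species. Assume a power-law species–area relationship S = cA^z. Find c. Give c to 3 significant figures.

10.1

z = ln(S₂/S₁) / ln(A₂/A₁) = ln(32/9) / ln(101/0.624) = 1.2685 / 5.0867 = 0.2494
c = S₁ / A₁^z = 9 / 0.624^0.2494 = 9 / 0.889 = 10.12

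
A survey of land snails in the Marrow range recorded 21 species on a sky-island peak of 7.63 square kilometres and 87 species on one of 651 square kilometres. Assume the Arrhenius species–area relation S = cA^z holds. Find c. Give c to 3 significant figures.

z = ln(S₂/S₁) / ln(A₂/A₁) = ln(87/21) / ln(651/7.63) = 1.4214 / 4.4464 = 0.3197
c = S₁ / A₁^z = 21 / 7.63^0.3197 = 21 / 1.915 = 10.97

11.0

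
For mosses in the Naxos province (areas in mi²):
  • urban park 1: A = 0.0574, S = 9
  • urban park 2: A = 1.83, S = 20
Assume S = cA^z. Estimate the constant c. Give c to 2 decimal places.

z = ln(S₂/S₁) / ln(A₂/A₁) = ln(20/9) / ln(1.83/0.0574) = 0.7985 / 3.4620 = 0.2306
c = S₁ / A₁^z = 9 / 0.0574^0.2306 = 9 / 0.5173 = 17.4

17.40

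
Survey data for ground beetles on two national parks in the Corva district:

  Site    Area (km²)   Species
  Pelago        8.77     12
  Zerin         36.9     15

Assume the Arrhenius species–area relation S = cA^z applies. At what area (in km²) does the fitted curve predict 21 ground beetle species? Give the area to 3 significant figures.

322 km²

z = ln(15/12) / ln(36.9/8.77) = 0.2231 / 1.4369 = 0.1553
c = 12 / 8.77^0.1553 = 12 / 1.401 = 8.565
A = (21/8.565)^(1/0.1553) ⇒ ln A = ln(2.452)/0.1553 = 5.7748
A = e^5.7748 ≈ 322.1 km²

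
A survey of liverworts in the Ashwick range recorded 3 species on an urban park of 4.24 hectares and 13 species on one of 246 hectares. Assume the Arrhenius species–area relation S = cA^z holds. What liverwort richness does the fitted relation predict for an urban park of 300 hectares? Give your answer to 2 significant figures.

z = ln(13/3) / ln(246/4.24) = 1.4663 / 4.0608 = 0.3611
c = 3 / 4.24^0.3611 = 3 / 1.685 = 1.781
S₃ = 1.781 × 300^0.3611 = 1.781 × 7.843 ≈ 13.97

14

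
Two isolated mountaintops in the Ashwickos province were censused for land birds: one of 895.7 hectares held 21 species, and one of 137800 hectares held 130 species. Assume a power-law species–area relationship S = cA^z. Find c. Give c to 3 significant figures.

z = ln(S₂/S₁) / ln(A₂/A₁) = ln(130/21) / ln(137800/895.7) = 1.8230 / 5.0360 = 0.3620
c = S₁ / A₁^z = 21 / 895.7^0.3620 = 21 / 11.71 = 1.793

1.79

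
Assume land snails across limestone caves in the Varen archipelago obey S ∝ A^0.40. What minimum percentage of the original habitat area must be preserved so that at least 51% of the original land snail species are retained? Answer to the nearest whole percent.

Need (A_new/A_old)^0.4 = 0.51, so A_new/A_old = 0.51^(1/0.4) = 0.51^2.5
ln(A_new/A_old) = ln 0.51 / 0.4 = -0.6733 / 0.4 = -1.6834
A_new/A_old = e^-1.6834 ≈ 0.1857

19%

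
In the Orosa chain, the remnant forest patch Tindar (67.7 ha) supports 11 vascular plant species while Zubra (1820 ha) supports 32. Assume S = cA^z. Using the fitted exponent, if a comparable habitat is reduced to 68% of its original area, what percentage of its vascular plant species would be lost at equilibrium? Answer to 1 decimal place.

11.8%

z = ln(32/11) / ln(1820/67.7) = 1.0678 / 3.2915 = 0.3244
S_new/S_old = (A_new/A_old)^z = 0.68^0.3244 = exp(0.3244 × -0.3857) = 0.8824
Fraction lost = 1 − 0.8824 = 0.1176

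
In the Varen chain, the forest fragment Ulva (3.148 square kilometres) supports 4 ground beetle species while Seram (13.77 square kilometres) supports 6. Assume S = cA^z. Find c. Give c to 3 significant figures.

z = ln(S₂/S₁) / ln(A₂/A₁) = ln(6/4) / ln(13.77/3.148) = 0.4055 / 1.4757 = 0.2748
c = S₁ / A₁^z = 4 / 3.148^0.2748 = 4 / 1.37 = 2.919

2.92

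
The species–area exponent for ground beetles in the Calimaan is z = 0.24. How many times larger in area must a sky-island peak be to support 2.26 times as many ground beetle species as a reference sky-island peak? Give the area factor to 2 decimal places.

29.88

(A₂/A₁)^0.24 = 2.26, so A₂/A₁ = 2.26^(1/0.24) = 2.26^4.167
ln(A₂/A₁) = ln 2.26 / 0.24 = 0.8154 / 0.24 = 3.3974
A₂/A₁ = e^3.3974 ≈ 29.88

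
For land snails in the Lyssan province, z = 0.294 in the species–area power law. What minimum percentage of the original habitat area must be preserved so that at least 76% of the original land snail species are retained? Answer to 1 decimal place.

Need (A_new/A_old)^0.294 = 0.76, so A_new/A_old = 0.76^(1/0.294) = 0.76^3.401
ln(A_new/A_old) = ln 0.76 / 0.294 = -0.2744 / 0.294 = -0.9335
A_new/A_old = e^-0.9335 ≈ 0.3932

39.3%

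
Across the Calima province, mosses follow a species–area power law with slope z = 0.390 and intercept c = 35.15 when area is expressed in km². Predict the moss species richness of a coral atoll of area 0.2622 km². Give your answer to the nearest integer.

21

S = 35.15 × 0.2622^0.39
ln S = ln 35.15 + 0.39 × ln 0.2622 = 3.5596 + 0.39 × -1.3386 = 3.0376
S = e^3.0376 ≈ 20.85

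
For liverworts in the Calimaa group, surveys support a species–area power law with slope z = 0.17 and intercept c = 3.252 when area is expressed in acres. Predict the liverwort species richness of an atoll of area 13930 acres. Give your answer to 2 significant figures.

16

S = 3.252 × 13930^0.17
ln S = ln 3.252 + 0.17 × ln 13930 = 1.1793 + 0.17 × 9.5418 = 2.8014
S = e^2.8014 ≈ 16.47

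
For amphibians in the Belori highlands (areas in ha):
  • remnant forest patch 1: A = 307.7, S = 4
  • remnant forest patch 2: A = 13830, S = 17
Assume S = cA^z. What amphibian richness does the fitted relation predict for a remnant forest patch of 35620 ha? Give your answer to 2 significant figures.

z = ln(17/4) / ln(13830/307.7) = 1.4469 / 3.8055 = 0.3802
c = 4 / 307.7^0.3802 = 4 / 8.832 = 0.4529
S₃ = 0.4529 × 35620^0.3802 = 0.4529 × 53.78 ≈ 24.36

24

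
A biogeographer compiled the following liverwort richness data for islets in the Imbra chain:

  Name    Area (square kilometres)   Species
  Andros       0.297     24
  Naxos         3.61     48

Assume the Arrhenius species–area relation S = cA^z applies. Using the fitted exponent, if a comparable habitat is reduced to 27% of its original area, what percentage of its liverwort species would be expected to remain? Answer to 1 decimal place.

z = ln(48/24) / ln(3.61/0.297) = 0.6931 / 2.4977 = 0.2775
S_new/S_old = (A_new/A_old)^z = 0.27^0.2775 = exp(0.2775 × -1.3093) = 0.6953

69.5%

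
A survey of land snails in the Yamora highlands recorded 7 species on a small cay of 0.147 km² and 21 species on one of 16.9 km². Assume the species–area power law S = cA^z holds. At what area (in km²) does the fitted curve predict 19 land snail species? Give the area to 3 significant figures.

z = ln(21/7) / ln(16.9/0.147) = 1.0986 / 4.7446 = 0.2315
c = 7 / 0.147^0.2315 = 7 / 0.6415 = 10.91
A = (19/10.91)^(1/0.2315) ⇒ ln A = ln(1.741)/0.2315 = 2.3951
A = e^2.3951 ≈ 10.97 km²

11.0 km²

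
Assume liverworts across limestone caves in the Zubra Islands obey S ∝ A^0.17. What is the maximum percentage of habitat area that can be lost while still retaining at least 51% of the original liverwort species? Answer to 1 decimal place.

Need (A_new/A_old)^0.17 = 0.51, so A_new/A_old = 0.51^(1/0.17) = 0.51^5.882
ln(A_new/A_old) = ln 0.51 / 0.17 = -0.6733 / 0.17 = -3.9609
A_new/A_old = e^-3.9609 ≈ 0.01905
Fraction that can be lost = 1 − 0.01905 = 0.981

98.1%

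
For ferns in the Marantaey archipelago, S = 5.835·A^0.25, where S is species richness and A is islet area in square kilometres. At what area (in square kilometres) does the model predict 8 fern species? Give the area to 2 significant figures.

8 = 5.835 × A^0.25  ⇒  A^0.25 = 8/5.835 = 1.371
ln A = ln(1.371) / 0.25 = 0.3156 / 0.25 = 1.2623
A = e^1.2623 ≈ 3.533 square kilometres

3.5 square kilometres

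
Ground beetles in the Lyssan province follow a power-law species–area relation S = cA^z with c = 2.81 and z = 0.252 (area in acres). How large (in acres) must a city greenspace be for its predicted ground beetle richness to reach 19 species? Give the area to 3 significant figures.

19 = 2.81 × A^0.252  ⇒  A^0.252 = 19/2.81 = 6.762
ln A = ln(6.762) / 0.252 = 1.9113 / 0.252 = 7.5843
A = e^7.5843 ≈ 1967 acres

1970 acres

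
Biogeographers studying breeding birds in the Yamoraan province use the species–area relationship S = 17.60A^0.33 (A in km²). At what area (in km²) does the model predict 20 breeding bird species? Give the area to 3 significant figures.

1.47 km²

20 = 17.6 × A^0.33  ⇒  A^0.33 = 20/17.6 = 1.136
ln A = ln(1.136) / 0.33 = 0.1278 / 0.33 = 0.3874
A = e^0.3874 ≈ 1.473 km²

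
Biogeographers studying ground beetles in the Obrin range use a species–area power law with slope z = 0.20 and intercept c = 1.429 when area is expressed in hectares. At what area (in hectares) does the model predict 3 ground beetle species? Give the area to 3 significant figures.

3 = 1.429 × A^0.2  ⇒  A^0.2 = 3/1.429 = 2.099
ln A = ln(2.099) / 0.2 = 0.7416 / 0.2 = 3.7082
A = e^3.7082 ≈ 40.78 hectares

40.8 hectares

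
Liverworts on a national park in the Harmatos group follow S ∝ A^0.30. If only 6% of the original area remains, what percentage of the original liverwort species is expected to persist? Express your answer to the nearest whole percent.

S_new/S_old = (A_new/A_old)^z = 0.06^0.3
= exp(0.3 × ln 0.06) = exp(0.3 × -2.8134) = exp(-0.8440) ≈ 0.43

43%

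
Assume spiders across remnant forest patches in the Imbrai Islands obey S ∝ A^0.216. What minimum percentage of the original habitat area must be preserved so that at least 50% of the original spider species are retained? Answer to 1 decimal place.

Need (A_new/A_old)^0.216 = 0.5, so A_new/A_old = 0.5^(1/0.216) = 0.5^4.63
ln(A_new/A_old) = ln 0.5 / 0.216 = -0.6931 / 0.216 = -3.2090
A_new/A_old = e^-3.2090 ≈ 0.0404

4.0%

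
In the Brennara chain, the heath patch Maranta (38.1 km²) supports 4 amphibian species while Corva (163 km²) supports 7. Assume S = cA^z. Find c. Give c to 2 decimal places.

0.98

z = ln(S₂/S₁) / ln(A₂/A₁) = ln(7/4) / ln(163/38.1) = 0.5596 / 1.4535 = 0.3850
c = S₁ / A₁^z = 4 / 38.1^0.3850 = 4 / 4.061 = 0.9849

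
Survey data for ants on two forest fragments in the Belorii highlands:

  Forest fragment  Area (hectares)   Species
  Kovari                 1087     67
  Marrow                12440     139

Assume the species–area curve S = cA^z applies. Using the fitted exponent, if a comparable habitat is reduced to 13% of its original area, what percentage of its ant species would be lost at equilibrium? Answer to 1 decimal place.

z = ln(139/67) / ln(12440/1087) = 0.7298 / 2.4375 = 0.2994
S_new/S_old = (A_new/A_old)^z = 0.13^0.2994 = exp(0.2994 × -2.0402) = 0.5429
Fraction lost = 1 − 0.5429 = 0.4571

45.7%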